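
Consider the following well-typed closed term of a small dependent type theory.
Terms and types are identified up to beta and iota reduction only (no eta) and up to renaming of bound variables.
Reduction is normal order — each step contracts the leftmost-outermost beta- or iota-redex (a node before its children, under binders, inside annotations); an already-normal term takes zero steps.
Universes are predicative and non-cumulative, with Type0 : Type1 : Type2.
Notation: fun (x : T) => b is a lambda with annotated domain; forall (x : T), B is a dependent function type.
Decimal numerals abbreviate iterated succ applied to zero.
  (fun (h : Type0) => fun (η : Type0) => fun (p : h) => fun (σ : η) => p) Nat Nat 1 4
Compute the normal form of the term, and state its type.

normal form:
  1
the term's type:
  Nat
observation: normalization takes exactly 4 steps under the normal-order strategy.


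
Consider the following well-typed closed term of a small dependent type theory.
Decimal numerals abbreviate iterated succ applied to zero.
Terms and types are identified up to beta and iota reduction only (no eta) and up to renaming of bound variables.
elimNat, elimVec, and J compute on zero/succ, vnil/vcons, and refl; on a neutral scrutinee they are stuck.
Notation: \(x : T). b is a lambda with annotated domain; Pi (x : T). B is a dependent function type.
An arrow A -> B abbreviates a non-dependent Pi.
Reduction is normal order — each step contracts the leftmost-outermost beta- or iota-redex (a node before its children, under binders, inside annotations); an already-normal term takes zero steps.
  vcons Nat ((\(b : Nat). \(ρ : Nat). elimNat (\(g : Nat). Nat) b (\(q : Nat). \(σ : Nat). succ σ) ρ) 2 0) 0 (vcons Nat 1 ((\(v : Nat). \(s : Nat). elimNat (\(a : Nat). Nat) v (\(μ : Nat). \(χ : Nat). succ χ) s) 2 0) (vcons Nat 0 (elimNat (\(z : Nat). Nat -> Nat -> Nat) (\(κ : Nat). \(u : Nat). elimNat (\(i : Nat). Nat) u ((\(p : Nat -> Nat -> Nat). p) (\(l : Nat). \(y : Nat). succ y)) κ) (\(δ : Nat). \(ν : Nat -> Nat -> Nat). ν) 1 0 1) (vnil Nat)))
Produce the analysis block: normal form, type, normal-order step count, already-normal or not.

reduced normal form:
  vcons Nat 2 0 (vcons Nat 1 2 (vcons Nat 0 1 (vnil Nat)))
type:
  Vec Nat 3
normal-order step count: 13
term was already normal: no
first redex: a beta-redex


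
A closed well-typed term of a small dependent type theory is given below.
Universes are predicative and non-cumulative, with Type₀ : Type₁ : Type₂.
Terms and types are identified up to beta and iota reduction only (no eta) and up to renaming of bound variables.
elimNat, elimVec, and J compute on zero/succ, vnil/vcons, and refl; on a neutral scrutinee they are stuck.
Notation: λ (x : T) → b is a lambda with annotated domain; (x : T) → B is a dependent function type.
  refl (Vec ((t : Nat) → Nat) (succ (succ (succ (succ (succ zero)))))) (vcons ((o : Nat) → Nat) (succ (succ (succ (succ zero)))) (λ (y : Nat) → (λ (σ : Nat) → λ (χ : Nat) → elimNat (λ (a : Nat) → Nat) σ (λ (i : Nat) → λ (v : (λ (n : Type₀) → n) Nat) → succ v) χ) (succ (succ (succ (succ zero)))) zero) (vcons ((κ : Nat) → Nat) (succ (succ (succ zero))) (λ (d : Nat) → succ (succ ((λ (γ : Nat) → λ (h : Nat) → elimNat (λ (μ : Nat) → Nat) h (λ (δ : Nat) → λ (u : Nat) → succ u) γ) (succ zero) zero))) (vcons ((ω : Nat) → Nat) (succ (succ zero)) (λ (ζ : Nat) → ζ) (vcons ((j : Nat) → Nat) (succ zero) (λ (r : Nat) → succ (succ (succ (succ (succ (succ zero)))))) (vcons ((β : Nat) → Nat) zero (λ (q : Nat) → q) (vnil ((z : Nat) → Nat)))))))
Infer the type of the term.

type:
  Eq (Vec ((t : Nat) → Nat) (succ (succ (succ (succ (succ zero)))))) (vcons ((o : Nat) → Nat) (succ (succ (succ (succ zero)))) (λ (y : Nat) → succ (succ (succ (succ zero)))) (vcons ((σ : Nat) → Nat) (succ (succ (succ zero))) (λ (χ : Nat) → succ (succ (succ zero))) (vcons ((a : Nat) → Nat) (succ (succ zero)) (λ (i : Nat) → i) (vcons ((v : Nat) → Nat) (succ zero) (λ (n : Nat) → succ (succ (succ (succ (succ (succ zero)))))) (vcons ((κ : Nat) → Nat) zero (λ (d : Nat) → d) (vnil ((γ : Nat) → Nat))))))) (vcons ((h : Nat) → Nat) (succ (succ (succ (succ zero)))) (λ (μ : Nat) → succ (succ (succ (succ zero)))) (vcons ((δ : Nat) → Nat) (succ (succ (succ zero))) (λ (u : Nat) → succ (succ (succ zero))) (vcons ((ω : Nat) → Nat) (succ (succ zero)) (λ (ζ : Nat) → ζ) (vcons ((j : Nat) → Nat) (succ zero) (λ (r : Nat) → succ (succ (succ (succ (succ (succ zero)))))) (vcons ((β : Nat) → Nat) zero (λ (q : Nat) → q) (vnil ((z : Nat) → Nat)))))))


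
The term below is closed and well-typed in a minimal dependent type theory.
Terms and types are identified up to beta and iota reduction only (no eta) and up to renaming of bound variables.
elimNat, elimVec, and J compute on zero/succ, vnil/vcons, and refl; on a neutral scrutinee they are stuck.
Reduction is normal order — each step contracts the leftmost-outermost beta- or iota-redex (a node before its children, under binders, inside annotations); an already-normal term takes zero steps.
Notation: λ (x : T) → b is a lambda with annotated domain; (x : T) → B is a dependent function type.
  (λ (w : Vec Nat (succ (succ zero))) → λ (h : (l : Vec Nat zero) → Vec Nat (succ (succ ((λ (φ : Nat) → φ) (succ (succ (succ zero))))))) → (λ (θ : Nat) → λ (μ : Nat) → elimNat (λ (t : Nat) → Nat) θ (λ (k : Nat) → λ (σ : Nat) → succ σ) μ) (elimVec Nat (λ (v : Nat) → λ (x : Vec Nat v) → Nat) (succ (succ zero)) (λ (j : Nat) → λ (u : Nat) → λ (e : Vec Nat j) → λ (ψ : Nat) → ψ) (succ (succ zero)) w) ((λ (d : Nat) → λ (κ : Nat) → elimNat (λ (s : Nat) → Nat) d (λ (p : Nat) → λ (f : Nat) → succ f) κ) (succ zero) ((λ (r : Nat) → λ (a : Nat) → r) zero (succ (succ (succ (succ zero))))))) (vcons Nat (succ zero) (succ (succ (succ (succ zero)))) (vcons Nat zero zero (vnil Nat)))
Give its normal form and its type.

reduced normal form:
  λ (w : (h : Vec Nat zero) → Vec Nat (succ (succ (succ (succ (succ zero)))))) → succ (succ (succ zero))
type:
  (w : (h : Vec Nat zero) → Vec Nat (succ (succ (succ (succ (succ zero)))))) → Nat
observation: normalization takes exactly 24 steps under the normal-order strategy.


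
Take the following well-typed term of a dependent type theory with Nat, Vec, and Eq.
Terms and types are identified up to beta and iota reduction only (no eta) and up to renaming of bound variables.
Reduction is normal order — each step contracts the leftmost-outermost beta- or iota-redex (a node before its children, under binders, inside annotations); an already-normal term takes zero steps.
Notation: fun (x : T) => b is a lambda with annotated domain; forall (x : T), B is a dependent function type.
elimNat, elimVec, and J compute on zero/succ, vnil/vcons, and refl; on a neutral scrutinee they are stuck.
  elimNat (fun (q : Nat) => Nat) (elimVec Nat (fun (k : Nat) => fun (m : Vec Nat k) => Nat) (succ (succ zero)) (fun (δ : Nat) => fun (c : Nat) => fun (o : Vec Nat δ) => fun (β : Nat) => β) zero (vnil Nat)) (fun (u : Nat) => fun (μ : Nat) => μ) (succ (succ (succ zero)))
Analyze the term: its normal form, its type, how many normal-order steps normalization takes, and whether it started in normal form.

normal form:
  succ (succ zero)
type:
  Nat
normal-order step count: 11
term was already normal: no
first redex: an elimNat iota-redex


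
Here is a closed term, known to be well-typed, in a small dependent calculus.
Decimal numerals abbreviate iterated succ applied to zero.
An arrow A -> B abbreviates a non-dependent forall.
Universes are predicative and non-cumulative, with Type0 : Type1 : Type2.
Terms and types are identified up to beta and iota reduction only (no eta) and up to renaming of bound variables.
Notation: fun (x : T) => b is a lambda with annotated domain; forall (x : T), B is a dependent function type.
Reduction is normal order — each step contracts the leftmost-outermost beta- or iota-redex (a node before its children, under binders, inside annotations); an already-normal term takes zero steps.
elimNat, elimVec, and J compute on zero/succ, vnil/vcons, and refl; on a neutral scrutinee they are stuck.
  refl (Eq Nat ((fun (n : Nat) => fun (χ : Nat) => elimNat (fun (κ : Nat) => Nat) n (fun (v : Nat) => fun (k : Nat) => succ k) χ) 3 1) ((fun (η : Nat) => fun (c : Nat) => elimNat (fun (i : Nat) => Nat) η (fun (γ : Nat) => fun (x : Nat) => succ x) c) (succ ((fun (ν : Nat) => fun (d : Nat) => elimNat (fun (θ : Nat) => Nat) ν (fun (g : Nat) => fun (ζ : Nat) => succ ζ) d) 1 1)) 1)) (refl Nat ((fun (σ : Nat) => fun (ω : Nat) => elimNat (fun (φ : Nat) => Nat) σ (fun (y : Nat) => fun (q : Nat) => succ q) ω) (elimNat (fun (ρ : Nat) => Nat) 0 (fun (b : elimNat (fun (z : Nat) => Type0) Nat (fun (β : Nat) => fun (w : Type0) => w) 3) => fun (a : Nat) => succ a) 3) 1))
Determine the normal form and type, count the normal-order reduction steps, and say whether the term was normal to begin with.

normal form:
  refl (Eq Nat 4 4) (refl Nat 4)
the term's type:
  Eq (Eq Nat 4 4) (refl Nat 4) (refl Nat 4)
reduction steps (normal order): 34
already normal: no
first contracted redex: a beta-redex


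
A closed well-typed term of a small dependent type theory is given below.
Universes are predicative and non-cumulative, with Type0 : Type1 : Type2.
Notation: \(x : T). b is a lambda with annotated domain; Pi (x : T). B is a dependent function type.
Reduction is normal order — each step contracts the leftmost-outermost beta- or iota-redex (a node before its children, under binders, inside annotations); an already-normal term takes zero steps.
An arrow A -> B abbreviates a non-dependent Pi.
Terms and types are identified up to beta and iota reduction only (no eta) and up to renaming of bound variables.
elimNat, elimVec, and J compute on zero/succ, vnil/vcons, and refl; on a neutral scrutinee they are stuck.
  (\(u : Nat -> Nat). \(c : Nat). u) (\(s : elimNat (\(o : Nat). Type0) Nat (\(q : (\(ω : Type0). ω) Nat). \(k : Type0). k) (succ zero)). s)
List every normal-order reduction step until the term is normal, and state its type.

normal-order reduction sequence:
  (\(u : Nat -> Nat). \(c : Nat). u) (\(s : elimNat (\(o : Nat). Type0) Nat (\(q : (\(ω : Type0). ω) Nat). \(k : Type0). k) (succ zero)). s)
  ~> \(u : Nat). \(c : elimNat (\(s : Nat). Type0) Nat (\(o : (\(q : Type0). q) Nat). \(ω : Type0). ω) (succ zero)). c
  ~> \(u : Nat). \(c : (\(s : (\(o : Type0). o) Nat). \(q : Type0). q) zero (elimNat (\(ω : Nat). Type0) Nat (\(k : (\(μ : Type0). μ) Nat). \(b : Type0). b) zero)). c
  ~> \(u : Nat). \(c : (\(s : Type0). s) (elimNat (\(o : Nat). Type0) Nat (\(q : (\(ω : Type0). ω) Nat). \(k : Type0). k) zero)). c
  ~> \(u : Nat). \(c : elimNat (\(s : Nat). Type0) Nat (\(o : (\(q : Type0). q) Nat). \(ω : Type0). ω) zero). c
  ~> \(u : Nat). \(c : Nat). c
inferred type:
  Nat -> Nat -> Nat


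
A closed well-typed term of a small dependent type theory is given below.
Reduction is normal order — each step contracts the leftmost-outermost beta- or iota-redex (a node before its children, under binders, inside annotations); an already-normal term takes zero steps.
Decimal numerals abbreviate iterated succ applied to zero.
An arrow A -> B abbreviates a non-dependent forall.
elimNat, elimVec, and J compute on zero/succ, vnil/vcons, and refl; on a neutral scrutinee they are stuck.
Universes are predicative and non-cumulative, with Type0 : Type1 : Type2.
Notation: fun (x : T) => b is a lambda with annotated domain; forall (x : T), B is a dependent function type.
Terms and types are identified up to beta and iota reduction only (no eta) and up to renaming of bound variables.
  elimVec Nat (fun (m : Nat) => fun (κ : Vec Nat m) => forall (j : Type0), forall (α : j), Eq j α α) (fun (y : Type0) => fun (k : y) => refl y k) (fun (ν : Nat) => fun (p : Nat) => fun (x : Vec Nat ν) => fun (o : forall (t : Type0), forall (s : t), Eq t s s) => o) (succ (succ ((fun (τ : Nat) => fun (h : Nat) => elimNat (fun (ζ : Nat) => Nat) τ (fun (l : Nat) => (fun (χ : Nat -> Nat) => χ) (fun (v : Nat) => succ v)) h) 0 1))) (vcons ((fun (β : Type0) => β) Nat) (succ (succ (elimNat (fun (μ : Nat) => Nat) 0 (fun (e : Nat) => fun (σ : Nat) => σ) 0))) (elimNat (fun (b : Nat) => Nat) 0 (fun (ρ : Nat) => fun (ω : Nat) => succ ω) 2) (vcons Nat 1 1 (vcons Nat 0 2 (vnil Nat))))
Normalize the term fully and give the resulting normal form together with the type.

resulting normal form:
  fun (m : Type0) => fun (κ : m) => refl m κ
type:
  forall (m : Type0), forall (κ : m), Eq m κ κ
observation: the leftmost-outermost redex is an elimVec iota-redex, and normalization takes 16 steps.


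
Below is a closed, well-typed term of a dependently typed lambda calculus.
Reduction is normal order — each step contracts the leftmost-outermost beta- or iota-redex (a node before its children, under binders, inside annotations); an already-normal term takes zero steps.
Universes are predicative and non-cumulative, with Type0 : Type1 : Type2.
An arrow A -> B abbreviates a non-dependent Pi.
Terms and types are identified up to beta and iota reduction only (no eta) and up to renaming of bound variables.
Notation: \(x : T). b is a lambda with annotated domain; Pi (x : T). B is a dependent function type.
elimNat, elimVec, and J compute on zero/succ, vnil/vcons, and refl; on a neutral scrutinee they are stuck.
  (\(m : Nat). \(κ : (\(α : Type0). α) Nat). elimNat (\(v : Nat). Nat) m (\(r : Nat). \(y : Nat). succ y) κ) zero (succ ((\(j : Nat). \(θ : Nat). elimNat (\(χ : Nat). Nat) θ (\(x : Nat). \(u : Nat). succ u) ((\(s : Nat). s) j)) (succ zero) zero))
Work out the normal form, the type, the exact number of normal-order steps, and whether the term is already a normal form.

normal form:
  succ (succ zero)
inferred type:
  Nat
steps to reach normal form (normal order): 16
started in normal form: no
first contracted redex: a beta-redex


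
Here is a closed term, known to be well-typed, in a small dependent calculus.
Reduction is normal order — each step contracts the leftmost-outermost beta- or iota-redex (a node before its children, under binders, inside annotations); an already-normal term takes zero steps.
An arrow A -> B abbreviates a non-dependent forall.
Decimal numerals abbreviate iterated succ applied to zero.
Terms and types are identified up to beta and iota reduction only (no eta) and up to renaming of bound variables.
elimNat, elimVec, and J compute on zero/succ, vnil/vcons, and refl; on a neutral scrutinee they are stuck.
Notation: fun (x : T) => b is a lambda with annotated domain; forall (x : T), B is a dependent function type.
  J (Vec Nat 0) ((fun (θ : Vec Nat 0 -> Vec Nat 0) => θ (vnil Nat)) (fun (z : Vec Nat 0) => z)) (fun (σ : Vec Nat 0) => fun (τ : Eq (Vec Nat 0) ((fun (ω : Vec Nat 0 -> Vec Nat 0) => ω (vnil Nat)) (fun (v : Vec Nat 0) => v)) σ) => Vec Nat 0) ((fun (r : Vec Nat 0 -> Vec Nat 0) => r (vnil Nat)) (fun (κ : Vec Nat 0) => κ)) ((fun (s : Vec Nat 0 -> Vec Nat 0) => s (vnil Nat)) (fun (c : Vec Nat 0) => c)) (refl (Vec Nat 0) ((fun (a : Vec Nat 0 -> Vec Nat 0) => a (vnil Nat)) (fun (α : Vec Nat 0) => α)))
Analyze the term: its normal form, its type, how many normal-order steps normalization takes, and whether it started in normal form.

reduced normal form:
  vnil Nat
type:
  Vec Nat 0
steps to reach normal form (normal order): 3
already normal: no
first contracted redex: a J iota-redex


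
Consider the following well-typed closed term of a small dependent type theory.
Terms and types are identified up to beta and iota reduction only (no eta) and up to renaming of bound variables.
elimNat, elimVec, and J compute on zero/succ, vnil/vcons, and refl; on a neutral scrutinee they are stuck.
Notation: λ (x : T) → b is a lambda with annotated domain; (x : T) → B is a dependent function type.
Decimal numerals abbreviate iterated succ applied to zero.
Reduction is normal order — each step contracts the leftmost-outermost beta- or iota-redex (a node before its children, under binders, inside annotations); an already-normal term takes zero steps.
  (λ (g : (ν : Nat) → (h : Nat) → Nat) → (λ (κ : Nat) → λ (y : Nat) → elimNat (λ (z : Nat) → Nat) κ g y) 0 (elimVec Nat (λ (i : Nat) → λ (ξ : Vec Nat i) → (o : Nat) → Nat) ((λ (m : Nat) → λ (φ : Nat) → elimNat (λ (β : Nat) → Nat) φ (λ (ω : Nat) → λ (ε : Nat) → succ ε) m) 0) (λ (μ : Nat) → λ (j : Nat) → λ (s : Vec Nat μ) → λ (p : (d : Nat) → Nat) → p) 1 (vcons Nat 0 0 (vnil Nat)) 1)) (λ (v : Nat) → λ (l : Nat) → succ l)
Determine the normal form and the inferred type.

normal form:
  1
inferred type:
  Nat


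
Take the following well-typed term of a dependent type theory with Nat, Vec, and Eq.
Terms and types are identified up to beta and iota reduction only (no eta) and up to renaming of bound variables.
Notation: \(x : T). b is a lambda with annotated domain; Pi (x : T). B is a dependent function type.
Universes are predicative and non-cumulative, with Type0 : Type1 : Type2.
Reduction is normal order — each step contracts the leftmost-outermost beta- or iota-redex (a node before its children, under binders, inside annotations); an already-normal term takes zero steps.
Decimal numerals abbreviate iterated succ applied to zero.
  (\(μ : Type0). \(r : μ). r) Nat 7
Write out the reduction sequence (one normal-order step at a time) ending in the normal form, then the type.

normal-order reduction sequence:
  (\(μ : Type0). \(r : μ). r) Nat 7
  ~> (\(μ : Nat). μ) 7
  ~> 7
the term's type:
  Nat


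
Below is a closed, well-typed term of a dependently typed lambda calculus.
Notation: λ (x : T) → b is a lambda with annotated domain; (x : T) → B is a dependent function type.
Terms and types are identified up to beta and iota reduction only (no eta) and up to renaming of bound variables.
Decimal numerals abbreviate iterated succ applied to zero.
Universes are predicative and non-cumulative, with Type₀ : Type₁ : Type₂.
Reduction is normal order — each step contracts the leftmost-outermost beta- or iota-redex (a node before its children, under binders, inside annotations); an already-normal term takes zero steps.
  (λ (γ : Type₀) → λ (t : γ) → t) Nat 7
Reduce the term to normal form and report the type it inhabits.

resulting normal form:
  7
the term's type:
  Nat


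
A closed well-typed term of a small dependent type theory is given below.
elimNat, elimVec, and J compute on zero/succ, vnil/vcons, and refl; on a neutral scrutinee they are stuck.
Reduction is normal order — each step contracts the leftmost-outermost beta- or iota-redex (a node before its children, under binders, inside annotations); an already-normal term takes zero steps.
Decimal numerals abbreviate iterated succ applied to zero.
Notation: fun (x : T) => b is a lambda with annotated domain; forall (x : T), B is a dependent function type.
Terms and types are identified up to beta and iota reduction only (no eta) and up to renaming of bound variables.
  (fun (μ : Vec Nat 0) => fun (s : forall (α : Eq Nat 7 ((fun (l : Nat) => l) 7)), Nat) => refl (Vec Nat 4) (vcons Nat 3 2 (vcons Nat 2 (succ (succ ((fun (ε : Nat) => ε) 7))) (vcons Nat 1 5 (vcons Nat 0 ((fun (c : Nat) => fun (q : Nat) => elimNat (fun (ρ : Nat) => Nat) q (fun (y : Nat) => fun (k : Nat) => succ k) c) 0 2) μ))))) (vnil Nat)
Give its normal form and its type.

normal form:
  fun (μ : forall (s : Eq Nat 7 7), Nat) => refl (Vec Nat 4) (vcons Nat 3 2 (vcons Nat 2 9 (vcons Nat 1 5 (vcons Nat 0 2 (vnil Nat)))))
the term's type:
  forall (μ : forall (s : Eq Nat 7 7), Nat), Eq (Vec Nat 4) (vcons Nat 3 2 (vcons Nat 2 9 (vcons Nat 1 5 (vcons Nat 0 2 (vnil Nat))))) (vcons Nat 3 2 (vcons Nat 2 9 (vcons Nat 1 5 (vcons Nat 0 2 (vnil Nat)))))
observation: the leftmost-outermost redex is a beta-redex, and normalization takes 6 steps.


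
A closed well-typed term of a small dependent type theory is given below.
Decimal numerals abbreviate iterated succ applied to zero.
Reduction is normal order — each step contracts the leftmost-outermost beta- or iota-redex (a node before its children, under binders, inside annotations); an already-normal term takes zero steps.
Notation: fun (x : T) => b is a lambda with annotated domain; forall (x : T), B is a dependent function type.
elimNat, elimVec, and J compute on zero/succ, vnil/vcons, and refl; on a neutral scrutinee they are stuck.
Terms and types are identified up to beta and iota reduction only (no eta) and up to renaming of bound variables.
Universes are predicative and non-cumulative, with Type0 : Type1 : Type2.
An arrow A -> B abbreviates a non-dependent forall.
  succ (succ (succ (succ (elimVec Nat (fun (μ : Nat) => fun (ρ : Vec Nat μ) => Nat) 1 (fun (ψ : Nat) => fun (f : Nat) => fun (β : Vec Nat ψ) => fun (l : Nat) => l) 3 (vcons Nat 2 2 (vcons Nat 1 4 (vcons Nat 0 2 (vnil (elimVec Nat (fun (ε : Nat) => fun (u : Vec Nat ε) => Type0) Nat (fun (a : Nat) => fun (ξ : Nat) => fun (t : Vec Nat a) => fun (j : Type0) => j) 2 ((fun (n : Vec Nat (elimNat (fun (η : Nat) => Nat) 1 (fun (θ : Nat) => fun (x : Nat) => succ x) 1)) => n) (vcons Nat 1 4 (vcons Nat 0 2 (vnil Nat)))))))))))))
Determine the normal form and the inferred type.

reduced normal form:
  5
type:
  Nat


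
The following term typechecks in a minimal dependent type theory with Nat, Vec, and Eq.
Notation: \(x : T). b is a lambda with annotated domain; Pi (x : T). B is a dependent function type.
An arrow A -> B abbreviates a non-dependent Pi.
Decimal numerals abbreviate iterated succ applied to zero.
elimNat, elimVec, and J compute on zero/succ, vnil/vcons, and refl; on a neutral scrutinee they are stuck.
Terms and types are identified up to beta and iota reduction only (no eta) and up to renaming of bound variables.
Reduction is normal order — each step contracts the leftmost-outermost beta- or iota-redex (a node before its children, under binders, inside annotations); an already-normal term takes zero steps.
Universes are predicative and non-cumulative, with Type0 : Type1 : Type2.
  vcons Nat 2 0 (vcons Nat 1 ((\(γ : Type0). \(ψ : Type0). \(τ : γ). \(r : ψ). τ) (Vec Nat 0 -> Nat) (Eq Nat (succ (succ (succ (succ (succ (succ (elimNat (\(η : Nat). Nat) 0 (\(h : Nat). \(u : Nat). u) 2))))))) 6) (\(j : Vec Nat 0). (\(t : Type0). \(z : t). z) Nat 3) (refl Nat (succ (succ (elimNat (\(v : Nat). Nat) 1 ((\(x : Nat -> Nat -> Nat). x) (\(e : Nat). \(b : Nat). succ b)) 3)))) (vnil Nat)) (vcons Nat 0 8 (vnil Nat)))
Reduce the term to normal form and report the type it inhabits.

normal form:
  vcons Nat 2 0 (vcons Nat 1 3 (vcons Nat 0 8 (vnil Nat)))
type:
  Vec Nat 3
observation: normalization takes exactly 7 steps under the normal-order strategy.


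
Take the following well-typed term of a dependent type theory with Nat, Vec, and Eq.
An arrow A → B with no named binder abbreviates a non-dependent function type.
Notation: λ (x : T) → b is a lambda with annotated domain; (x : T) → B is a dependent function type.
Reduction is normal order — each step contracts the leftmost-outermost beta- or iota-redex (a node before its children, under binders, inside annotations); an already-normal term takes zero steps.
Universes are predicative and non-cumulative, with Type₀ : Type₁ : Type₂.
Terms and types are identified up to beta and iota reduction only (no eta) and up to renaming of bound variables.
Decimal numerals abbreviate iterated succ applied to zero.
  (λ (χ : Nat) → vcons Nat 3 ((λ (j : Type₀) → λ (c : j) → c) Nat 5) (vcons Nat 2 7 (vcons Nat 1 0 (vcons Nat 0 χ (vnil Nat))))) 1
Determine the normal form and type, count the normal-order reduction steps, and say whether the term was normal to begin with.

normal form:
  vcons Nat 3 5 (vcons Nat 2 7 (vcons Nat 1 0 (vcons Nat 0 1 (vnil Nat))))
the term's type:
  Vec Nat 4
reduction steps (normal order): 3
term was already normal: no
first redex: a beta-redex


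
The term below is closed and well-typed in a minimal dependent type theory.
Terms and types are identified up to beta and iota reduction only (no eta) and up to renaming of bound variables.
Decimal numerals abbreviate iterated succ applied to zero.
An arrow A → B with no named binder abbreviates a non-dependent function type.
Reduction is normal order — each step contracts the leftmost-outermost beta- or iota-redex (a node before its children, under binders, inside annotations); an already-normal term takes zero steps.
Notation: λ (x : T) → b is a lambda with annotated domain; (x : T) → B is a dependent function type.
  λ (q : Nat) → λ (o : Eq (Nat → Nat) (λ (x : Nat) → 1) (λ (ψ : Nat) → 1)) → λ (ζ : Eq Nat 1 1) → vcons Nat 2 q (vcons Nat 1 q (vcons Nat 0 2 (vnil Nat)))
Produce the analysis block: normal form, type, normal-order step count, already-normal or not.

reduced normal form:
  λ (q : Nat) → λ (o : Eq (Nat → Nat) (λ (x : Nat) → 1) (λ (ψ : Nat) → 1)) → λ (ζ : Eq Nat 1 1) → vcons Nat 2 q (vcons Nat 1 q (vcons Nat 0 2 (vnil Nat)))
type:
  Nat → Eq (Nat → Nat) (λ (q : Nat) → 1) (λ (o : Nat) → 1) → Eq Nat 1 1 → Vec Nat 3
steps to reach normal form (normal order): 0
term was already normal: yes


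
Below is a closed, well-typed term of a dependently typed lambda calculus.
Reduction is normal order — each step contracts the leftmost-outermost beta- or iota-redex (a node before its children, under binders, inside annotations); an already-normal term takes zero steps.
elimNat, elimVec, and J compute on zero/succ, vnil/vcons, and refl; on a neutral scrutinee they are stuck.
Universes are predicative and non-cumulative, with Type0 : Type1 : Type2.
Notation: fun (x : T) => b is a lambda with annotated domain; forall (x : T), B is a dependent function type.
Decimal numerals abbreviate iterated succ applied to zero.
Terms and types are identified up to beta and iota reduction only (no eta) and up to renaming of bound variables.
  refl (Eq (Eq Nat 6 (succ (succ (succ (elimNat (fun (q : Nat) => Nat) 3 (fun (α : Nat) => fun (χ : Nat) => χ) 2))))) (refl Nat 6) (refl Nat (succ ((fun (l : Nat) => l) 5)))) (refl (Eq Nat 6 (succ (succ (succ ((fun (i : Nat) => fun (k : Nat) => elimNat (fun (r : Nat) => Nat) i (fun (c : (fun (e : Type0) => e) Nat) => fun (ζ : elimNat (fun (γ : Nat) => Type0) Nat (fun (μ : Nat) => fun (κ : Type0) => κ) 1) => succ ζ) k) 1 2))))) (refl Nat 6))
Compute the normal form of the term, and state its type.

normal form:
  refl (Eq (Eq Nat 6 6) (refl Nat 6) (refl Nat 6)) (refl (Eq Nat 6 6) (refl Nat 6))
inferred type:
  Eq (Eq (Eq Nat 6 6) (refl Nat 6) (refl Nat 6)) (refl (Eq Nat 6 6) (refl Nat 6)) (refl (Eq Nat 6 6) (refl Nat 6))


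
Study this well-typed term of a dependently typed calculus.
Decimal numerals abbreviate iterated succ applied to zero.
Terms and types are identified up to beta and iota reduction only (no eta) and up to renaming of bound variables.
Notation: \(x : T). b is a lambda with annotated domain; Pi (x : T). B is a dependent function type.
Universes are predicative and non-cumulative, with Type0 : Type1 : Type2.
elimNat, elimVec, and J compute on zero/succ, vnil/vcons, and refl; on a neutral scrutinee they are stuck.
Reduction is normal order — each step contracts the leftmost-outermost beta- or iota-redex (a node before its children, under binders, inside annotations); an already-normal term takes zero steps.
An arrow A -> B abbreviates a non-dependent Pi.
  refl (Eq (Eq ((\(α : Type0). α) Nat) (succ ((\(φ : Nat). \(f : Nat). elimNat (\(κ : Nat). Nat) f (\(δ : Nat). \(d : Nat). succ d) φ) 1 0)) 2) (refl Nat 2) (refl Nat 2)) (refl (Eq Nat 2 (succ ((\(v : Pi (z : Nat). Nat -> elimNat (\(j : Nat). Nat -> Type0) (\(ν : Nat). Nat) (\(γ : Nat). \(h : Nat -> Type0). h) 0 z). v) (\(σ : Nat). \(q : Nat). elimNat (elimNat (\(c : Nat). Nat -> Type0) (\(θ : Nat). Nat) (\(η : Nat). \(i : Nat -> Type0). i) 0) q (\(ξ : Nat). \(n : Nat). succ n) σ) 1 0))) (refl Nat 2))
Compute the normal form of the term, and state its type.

normal form:
  refl (Eq (Eq Nat 2 2) (refl Nat 2) (refl Nat 2)) (refl (Eq Nat 2 2) (refl Nat 2))
type:
  Eq (Eq (Eq Nat 2 2) (refl Nat 2) (refl Nat 2)) (refl (Eq Nat 2 2) (refl Nat 2)) (refl (Eq Nat 2 2) (refl Nat 2))


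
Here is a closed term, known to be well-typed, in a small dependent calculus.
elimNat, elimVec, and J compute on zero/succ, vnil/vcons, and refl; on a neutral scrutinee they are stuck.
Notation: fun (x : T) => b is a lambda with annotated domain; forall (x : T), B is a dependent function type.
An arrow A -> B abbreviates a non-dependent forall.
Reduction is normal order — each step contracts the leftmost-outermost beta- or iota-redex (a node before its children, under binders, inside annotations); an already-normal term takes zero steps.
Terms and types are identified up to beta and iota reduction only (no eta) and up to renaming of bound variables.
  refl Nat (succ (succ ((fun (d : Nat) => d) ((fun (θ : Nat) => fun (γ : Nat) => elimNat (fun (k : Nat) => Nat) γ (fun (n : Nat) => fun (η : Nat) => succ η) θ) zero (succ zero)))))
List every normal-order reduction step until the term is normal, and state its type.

normal-order reduction sequence:
  refl Nat (succ (succ ((fun (d : Nat) => d) ((fun (θ : Nat) => fun (γ : Nat) => elimNat (fun (k : Nat) => Nat) γ (fun (n : Nat) => fun (η : Nat) => succ η) θ) zero (succ zero)))))
  ~> refl Nat (succ (succ ((fun (d : Nat) => fun (θ : Nat) => elimNat (fun (γ : Nat) => Nat) θ (fun (k : Nat) => fun (n : Nat) => succ n) d) zero (succ zero))))
  ~> refl Nat (succ (succ ((fun (d : Nat) => elimNat (fun (θ : Nat) => Nat) d (fun (γ : Nat) => fun (k : Nat) => succ k) zero) (succ zero))))
  ~> refl Nat (succ (succ (elimNat (fun (d : Nat) => Nat) (succ zero) (fun (θ : Nat) => fun (γ : Nat) => succ γ) zero)))
  ~> refl Nat (succ (succ (succ zero)))
type:
  Eq Nat (succ (succ (succ zero))) (succ (succ (succ zero)))


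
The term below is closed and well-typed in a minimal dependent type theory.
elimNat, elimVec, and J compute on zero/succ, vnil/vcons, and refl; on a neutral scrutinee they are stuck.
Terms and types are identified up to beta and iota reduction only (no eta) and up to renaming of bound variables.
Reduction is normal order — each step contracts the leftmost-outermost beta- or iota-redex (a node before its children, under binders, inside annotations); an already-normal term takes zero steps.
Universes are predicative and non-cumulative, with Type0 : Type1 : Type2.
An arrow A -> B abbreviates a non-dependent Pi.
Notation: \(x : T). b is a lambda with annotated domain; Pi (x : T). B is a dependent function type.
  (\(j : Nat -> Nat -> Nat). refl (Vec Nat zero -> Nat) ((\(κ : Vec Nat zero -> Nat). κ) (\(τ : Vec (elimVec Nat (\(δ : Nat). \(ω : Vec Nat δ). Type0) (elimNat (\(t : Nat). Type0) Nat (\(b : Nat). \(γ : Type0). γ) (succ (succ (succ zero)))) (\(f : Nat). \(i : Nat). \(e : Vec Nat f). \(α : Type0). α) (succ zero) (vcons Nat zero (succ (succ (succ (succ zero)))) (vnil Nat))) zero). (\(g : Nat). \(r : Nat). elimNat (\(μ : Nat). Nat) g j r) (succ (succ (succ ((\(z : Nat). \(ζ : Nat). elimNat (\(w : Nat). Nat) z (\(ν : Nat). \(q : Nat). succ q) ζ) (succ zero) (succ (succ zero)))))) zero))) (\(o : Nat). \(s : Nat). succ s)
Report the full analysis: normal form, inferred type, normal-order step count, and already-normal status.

resulting normal form:
  refl (Vec Nat zero -> Nat) (\(j : Vec Nat zero). succ (succ (succ (succ (succ (succ zero))))))
inferred type:
  Eq (Vec Nat zero -> Nat) (\(j : Vec Nat zero). succ (succ (succ (succ (succ (succ zero)))))) (\(κ : Vec Nat zero). succ (succ (succ (succ (succ (succ zero))))))
normal-order step count: 30
already normal: no
first contracted redex: a beta-redex


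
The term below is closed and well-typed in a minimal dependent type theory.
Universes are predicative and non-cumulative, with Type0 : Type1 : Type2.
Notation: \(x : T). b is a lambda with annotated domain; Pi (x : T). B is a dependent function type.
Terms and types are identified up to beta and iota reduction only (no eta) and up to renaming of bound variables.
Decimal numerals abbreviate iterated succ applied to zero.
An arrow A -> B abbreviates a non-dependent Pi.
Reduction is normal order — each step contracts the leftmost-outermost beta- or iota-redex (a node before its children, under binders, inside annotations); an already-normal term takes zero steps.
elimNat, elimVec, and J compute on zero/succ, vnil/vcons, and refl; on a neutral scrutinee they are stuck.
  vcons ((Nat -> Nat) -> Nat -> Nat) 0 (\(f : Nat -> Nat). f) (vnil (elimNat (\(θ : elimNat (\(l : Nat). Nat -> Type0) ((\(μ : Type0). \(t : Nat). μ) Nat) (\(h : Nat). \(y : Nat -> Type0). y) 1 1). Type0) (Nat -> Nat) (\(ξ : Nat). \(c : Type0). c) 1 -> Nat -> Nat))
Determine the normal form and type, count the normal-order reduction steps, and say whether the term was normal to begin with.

resulting normal form:
  vcons ((Nat -> Nat) -> Nat -> Nat) 0 (\(f : Nat -> Nat). f) (vnil ((Nat -> Nat) -> Nat -> Nat))
type:
  Vec ((Nat -> Nat) -> Nat -> Nat) 1
normal-order step count: 4
term was already normal: no
first redex: an elimNat iota-redex


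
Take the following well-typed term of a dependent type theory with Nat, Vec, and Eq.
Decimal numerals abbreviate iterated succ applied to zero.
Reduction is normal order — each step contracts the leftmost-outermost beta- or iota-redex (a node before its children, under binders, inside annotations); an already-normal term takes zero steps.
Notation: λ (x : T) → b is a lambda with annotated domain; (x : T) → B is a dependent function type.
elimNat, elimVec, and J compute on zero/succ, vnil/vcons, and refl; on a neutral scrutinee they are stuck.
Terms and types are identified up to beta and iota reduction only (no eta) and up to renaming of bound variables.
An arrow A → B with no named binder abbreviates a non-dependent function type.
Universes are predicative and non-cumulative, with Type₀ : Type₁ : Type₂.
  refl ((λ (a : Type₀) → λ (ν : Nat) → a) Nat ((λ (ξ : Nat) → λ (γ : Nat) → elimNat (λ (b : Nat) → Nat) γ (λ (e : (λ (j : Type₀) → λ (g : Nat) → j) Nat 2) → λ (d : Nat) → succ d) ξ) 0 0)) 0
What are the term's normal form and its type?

normal form:
  refl Nat 0
type:
  Eq Nat 0 0
observation: normalization takes exactly 2 steps under the normal-order strategy.


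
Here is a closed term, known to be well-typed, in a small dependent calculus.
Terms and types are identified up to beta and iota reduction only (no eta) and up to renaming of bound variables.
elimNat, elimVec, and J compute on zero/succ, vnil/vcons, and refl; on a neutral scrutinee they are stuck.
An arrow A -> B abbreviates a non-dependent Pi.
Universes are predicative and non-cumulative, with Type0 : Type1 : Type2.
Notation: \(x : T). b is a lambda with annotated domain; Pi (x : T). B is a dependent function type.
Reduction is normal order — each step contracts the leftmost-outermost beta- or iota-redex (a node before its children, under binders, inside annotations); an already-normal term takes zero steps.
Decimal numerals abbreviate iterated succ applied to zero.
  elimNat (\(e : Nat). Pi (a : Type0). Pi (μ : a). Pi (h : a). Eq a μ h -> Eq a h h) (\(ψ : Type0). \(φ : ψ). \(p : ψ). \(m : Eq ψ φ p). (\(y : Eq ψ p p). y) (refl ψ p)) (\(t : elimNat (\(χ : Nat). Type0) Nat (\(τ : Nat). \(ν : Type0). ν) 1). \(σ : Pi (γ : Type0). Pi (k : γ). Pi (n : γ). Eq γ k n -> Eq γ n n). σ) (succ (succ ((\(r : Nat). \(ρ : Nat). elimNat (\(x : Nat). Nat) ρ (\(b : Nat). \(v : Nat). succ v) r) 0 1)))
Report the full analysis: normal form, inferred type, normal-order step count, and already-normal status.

resulting normal form:
  \(e : Type0). \(a : e). \(μ : e). \(h : Eq e a μ). refl e μ
the term's type:
  Pi (e : Type0). Pi (a : e). Pi (μ : e). Eq e a μ -> Eq e μ μ
steps to reach normal form (normal order): 18
term was already normal: no
first contracted redex: an elimNat iota-redex


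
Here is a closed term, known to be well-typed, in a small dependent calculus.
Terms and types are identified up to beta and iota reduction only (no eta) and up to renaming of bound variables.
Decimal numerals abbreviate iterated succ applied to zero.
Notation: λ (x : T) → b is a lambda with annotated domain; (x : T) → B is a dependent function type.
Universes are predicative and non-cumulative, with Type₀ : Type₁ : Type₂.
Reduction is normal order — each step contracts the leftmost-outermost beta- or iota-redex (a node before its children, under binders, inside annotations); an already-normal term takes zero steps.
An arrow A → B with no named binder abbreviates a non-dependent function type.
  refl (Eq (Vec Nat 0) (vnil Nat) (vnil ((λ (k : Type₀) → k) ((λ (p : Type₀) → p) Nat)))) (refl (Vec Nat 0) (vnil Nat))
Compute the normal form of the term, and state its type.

reduced normal form:
  refl (Eq (Vec Nat 0) (vnil Nat) (vnil Nat)) (refl (Vec Nat 0) (vnil Nat))
inferred type:
  Eq (Eq (Vec Nat 0) (vnil Nat) (vnil Nat)) (refl (Vec Nat 0) (vnil Nat)) (refl (Vec Nat 0) (vnil Nat))


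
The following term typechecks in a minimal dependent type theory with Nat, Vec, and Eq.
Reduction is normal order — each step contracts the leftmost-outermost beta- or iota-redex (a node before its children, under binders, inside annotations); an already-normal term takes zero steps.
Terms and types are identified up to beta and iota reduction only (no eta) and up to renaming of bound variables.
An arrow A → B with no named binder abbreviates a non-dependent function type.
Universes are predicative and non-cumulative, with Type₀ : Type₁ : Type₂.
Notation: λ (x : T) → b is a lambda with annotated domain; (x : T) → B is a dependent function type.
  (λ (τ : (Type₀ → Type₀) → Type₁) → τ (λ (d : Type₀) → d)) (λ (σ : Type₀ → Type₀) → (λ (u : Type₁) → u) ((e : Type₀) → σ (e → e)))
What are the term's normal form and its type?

reduced normal form:
  (τ : Type₀) → τ → τ
type:
  Type₁
observation: the first redex contracted is a beta-redex; the normal form is reached in 4 normal-order steps.


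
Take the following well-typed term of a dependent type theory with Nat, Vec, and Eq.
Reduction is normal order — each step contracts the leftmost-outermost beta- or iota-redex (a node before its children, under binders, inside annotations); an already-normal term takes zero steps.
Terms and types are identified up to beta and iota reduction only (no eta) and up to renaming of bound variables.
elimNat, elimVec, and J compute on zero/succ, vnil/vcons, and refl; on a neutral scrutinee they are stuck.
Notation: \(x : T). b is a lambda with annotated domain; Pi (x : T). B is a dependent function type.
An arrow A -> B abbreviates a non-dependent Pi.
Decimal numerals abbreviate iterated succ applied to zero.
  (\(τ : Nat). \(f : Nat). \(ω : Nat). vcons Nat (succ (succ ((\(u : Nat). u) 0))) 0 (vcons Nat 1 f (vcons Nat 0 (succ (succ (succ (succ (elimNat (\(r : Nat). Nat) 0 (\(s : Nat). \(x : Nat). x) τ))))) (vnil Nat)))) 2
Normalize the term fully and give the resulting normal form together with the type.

normal form:
  \(τ : Nat). \(f : Nat). vcons Nat 2 0 (vcons Nat 1 τ (vcons Nat 0 4 (vnil Nat)))
type:
  Nat -> Nat -> Vec Nat 3
observation: the term reaches its normal form after 9 normal-order steps.


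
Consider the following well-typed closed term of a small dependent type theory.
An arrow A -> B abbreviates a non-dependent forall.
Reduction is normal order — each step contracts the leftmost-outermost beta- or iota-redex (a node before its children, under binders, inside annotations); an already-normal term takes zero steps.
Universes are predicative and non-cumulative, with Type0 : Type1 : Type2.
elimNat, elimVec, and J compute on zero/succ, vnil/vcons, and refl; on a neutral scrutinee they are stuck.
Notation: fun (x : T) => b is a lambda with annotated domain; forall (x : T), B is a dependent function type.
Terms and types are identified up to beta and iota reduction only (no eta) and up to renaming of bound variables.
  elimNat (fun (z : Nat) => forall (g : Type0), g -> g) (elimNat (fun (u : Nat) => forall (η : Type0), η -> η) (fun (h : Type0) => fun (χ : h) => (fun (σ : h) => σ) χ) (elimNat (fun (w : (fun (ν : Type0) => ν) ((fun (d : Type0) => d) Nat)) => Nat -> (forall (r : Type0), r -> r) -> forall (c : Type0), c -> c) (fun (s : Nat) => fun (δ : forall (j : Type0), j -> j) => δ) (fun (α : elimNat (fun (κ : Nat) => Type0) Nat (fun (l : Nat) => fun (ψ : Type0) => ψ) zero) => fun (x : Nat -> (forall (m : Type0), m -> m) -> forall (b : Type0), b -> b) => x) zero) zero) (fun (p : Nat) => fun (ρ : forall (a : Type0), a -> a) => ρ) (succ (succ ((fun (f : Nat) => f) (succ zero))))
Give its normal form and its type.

normal form:
  fun (z : Type0) => fun (g : z) => g
type:
  forall (z : Type0), z -> z
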